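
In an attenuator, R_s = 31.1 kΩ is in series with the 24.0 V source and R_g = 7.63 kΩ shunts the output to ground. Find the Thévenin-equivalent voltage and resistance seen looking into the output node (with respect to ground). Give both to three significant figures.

V_th = 4.73 V, R_th = 6.13 kΩ

V_th is the open-circuit tap voltage: 24.0 × 7.63/(31.1 + 7.63) = 4.73 V.
With the supply zeroed, R_s and R_g appear in parallel from the tap: R_th = R_s‖R_g = (31.1 × 7.63)/38.73 = 6.13 kΩ.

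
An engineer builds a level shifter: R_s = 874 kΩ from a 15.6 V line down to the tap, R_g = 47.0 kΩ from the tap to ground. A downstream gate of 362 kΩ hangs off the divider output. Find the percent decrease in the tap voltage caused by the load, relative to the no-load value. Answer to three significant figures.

Unloaded V = 15.6 × 47.0/921.0 = 0.79609 V.
Loaded: R_g‖R_L = 41.60 kΩ, giving V = 15.6 × 41.60/915.6 = 0.70877 V.
Drop = (0.79609 − 0.70877) / 0.79609 = 11.0 %.

11.0 %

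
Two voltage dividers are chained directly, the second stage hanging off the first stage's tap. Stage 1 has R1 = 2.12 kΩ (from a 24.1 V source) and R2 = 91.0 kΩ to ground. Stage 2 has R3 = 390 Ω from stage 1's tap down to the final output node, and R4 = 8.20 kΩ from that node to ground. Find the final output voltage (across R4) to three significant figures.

V_out ≈ 18.1 V

Stage 2 presents R3+R4 = 8590 Ω as a load on stage 1's tap.
Stage 1's lower leg becomes R2‖(R3+R4) = 7849 Ω, so V_mid = 24.1 × 7849/9969 = 18.97 V.
Stage 2 is itself unloaded: V_out = V_mid × R4/(R3+R4) = 18.97 × 8200/8590 = 18.1 V.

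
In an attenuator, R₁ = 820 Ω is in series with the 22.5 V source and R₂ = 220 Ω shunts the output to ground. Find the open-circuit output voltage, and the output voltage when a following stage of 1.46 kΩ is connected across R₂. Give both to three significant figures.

Open-circuit: V = 22.5 × 220/(820 + 220) = 4.76 V.
With the load, R₂ becomes R₂‖R_L = 191.2 Ω, so V = 22.5 × 191.2/1011 = 4.25 V.

Unloaded: 4.76 V; loaded: 4.25 V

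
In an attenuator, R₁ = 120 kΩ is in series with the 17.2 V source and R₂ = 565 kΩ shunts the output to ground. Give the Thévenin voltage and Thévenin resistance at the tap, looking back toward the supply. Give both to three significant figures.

V_th = 14.2 V, R_th = 99.0 kΩ

V_th is the open-circuit tap voltage: 17.2 × 565/(120 + 565) = 14.2 V.
With the supply zeroed, R₁ and R₂ appear in parallel from the tap: R_th = R₁‖R₂ = (120 × 565)/685.0 = 99.0 kΩ.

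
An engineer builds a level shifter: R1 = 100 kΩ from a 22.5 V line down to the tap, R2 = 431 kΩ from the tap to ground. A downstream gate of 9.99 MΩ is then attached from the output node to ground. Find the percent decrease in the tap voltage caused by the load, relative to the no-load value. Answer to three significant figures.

0.806 %

The divider's output (Thévenin) resistance is R1‖R2 = 81.17 kΩ.
Fractional drop under load = R_th/(R_th + R_L) = 81.17 / (81.17 + 9990) = 0.008059.
So the output falls by 0.806 %.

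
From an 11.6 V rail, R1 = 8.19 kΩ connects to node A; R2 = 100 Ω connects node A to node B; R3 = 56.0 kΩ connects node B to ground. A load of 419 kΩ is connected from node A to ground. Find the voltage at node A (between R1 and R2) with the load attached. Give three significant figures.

V ≈ 9.95 V

Below node A the series string R2+R3 = 56100 Ω sits in parallel with the 419000 Ω load: 49480 Ω.
V_A = 11.6 × 49480/(8190 + 49480) = 9.95 V.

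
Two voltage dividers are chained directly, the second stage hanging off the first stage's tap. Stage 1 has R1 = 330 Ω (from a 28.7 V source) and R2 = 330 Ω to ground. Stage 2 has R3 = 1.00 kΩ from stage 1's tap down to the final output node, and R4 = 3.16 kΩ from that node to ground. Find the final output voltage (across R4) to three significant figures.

V_out ≈ 10.5 V

Stage 2 presents R3+R4 = 4160 Ω as a load on stage 1's tap.
Stage 1's lower leg becomes R2‖(R3+R4) = 305.7 Ω, so V_mid = 28.7 × 305.7/635.7 = 13.80 V.
Stage 2 is itself unloaded: V_out = V_mid × R4/(R3+R4) = 13.80 × 3160/4160 = 10.5 V.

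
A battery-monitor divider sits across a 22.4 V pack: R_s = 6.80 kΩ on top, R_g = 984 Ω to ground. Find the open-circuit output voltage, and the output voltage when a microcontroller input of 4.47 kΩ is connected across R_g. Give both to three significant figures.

Open-circuit: V = 22.4 × 984/(6800 + 984) = 2.83 V.
With the load, R_g becomes R_g‖R_L = 806.5 Ω, so V = 22.4 × 806.5/7606 = 2.37 V.

Unloaded: 2.83 V; loaded: 2.37 V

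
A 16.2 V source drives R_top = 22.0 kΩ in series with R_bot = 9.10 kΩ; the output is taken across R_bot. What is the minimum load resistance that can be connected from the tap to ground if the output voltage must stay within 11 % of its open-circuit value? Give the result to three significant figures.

R_L(min) ≈ 52.1 kΩ

Output resistance R_th = R_top‖R_bot = (22.0 × 9.10)/31.10 = 6.437 kΩ.
The fractional drop is R_th/(R_th + R_L); requiring this ≤ 0.110 gives R_L ≥ R_th(1/0.110 − 1) = 6.437 × 8.091 = 52.1 kΩ.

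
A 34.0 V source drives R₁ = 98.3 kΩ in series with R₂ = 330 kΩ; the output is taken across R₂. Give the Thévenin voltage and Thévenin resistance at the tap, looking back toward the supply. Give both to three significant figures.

V_th is the open-circuit tap voltage: 34.0 × 330/(98.3 + 330) = 26.2 V.
With the supply zeroed, R₁ and R₂ appear in parallel from the tap: R_th = R₁‖R₂ = (98.3 × 330)/428.3 = 75.7 kΩ.

V_th = 26.2 V, R_th = 75.7 kΩ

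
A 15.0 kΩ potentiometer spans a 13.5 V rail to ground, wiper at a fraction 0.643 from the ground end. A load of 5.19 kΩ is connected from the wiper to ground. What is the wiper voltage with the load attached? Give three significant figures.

The wiper splits the pot into (1−α)R = 5.355 kΩ above and αR = 9.645 kΩ below.
Lower section ‖ load = 3.374 kΩ.
V_wiper = 13.5 × 3.374/(5.355 + 3.374) = 5.22 V.

V ≈ 5.22 V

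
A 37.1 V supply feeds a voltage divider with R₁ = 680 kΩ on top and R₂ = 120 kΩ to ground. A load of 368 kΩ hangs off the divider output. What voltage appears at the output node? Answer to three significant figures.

The load sits in parallel with R₂: R₂‖R_L = (120 × 368) / (120 + 368) = 90.49 kΩ.
V_out = 37.1 × 90.49 / (680 + 90.49) = 37.1 × 90.49/770.5 = 4.36 V.

V_out ≈ 4.36 V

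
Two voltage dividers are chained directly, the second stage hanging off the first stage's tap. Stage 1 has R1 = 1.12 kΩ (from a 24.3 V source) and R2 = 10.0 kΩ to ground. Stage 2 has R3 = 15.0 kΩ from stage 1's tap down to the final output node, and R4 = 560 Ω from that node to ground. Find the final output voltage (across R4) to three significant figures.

V_out ≈ 0.739 V

Stage 2 presents R3+R4 = 15560 Ω as a load on stage 1's tap.
Stage 1's lower leg becomes R2‖(R3+R4) = 6088 Ω, so V_mid = 24.3 × 6088/7208 = 20.52 V.
Stage 2 is itself unloaded: V_out = V_mid × R4/(R3+R4) = 20.52 × 560/15560 = 0.739 V.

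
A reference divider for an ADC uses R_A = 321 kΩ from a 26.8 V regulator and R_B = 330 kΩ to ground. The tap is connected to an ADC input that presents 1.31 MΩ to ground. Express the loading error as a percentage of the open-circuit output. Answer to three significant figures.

The divider's output (Thévenin) resistance is R_A‖R_B = 162.7 kΩ.
Fractional drop under load = R_th/(R_th + R_L) = 162.7 / (162.7 + 1310) = 0.1105.
So the output falls by 11.0 %.

11.0 %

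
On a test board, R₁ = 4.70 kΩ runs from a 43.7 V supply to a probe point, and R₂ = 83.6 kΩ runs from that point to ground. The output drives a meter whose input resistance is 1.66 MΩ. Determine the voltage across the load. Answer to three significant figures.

V_out ≈ 41.3 V

The load sits in parallel with R₂: R₂‖R_L = (83.6 × 1660) / (83.6 + 1660) = 79.59 kΩ.
V_out = 43.7 × 79.59 / (4.70 + 79.59) = 43.7 × 79.59/84.29 = 41.3 V.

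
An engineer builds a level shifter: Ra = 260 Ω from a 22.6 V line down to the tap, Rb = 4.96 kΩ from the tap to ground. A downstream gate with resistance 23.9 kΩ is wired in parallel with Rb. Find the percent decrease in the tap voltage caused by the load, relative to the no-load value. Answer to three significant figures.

The divider's output (Thévenin) resistance is Ra‖Rb = 247.0 Ω.
Fractional drop under load = R_th/(R_th + R_L) = 247.0 / (247.0 + 23900) = 0.01023.
So the output falls by 1.02 %.

1.02 %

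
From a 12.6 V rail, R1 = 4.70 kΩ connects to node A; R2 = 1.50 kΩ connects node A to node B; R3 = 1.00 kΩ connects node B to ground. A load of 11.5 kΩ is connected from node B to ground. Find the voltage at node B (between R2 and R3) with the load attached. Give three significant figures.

V ≈ 1.63 V

At node B, R3 is in parallel with the load: R3‖R_L = 0.9200 kΩ.
Below node A the resistance is R2 + (R3‖R_L) = 2.420 kΩ, so V_A = 12.6 × 2.420/7.120 = 4.283 V.
Then V_B = V_A × (R3‖R_L)/(R2 + R3‖R_L) = 4.283 × 0.9200/2.420 = 1.63 V.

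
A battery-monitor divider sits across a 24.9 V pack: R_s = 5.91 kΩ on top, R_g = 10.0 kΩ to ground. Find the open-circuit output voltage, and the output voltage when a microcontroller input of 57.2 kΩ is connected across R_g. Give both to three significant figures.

Unloaded: 15.7 V; loaded: 14.7 V

Open-circuit: V = 24.9 × 10.0/(5.91 + 10.0) = 15.7 V.
With the load, R_g becomes R_g‖R_L = 8.512 kΩ, so V = 24.9 × 8.512/14.42 = 14.7 V.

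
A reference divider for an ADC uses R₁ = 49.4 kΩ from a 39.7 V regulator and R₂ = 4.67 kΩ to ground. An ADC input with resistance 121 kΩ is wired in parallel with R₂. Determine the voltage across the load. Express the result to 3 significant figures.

The load sits in parallel with R₂: R₂‖R_L = (4.67 × 121) / (4.67 + 121) = 4.496 kΩ.
V_out = 39.7 × 4.496 / (49.4 + 4.496) = 39.7 × 4.496/53.90 = 3.31 V.

V_out ≈ 3.31 V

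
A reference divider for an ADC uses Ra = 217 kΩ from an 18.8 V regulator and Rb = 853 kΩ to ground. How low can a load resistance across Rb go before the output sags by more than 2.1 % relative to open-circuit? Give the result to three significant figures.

R_L(min) ≈ 8.06 MΩ

Output resistance R_th = Ra‖Rb = (217 × 853)/1070 = 173.0 kΩ.
The fractional drop is R_th/(R_th + R_L); requiring this ≤ 0.0210 gives R_L ≥ R_th(1/0.0210 − 1) = 173.0 × 46.62 = 8.06 MΩ.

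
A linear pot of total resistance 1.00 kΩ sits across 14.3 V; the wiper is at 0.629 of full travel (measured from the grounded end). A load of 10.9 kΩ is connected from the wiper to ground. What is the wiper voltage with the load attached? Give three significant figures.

The wiper splits the pot into (1−α)R = 371.0 Ω above and αR = 629.0 Ω below.
Lower section ‖ load = 594.7 Ω.
V_wiper = 14.3 × 594.7/(371.0 + 594.7) = 8.81 V.

V ≈ 8.81 V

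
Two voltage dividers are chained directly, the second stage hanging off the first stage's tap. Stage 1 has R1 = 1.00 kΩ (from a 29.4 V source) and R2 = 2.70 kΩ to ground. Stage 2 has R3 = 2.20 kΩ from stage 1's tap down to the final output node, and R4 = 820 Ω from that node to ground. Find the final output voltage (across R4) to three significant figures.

V_out ≈ 4.69 V

Stage 2 presents R3+R4 = 3020 Ω as a load on stage 1's tap.
Stage 1's lower leg becomes R2‖(R3+R4) = 1426 Ω, so V_mid = 29.4 × 1426/2426 = 17.28 V.
Stage 2 is itself unloaded: V_out = V_mid × R4/(R3+R4) = 17.28 × 820/3020 = 4.69 V.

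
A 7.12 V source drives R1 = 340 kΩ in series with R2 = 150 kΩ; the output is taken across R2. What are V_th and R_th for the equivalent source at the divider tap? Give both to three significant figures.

V_th = 2.18 V, R_th = 104 kΩ

V_th is the open-circuit tap voltage: 7.12 × 150/(340 + 150) = 2.18 V.
With the supply zeroed, R1 and R2 appear in parallel from the tap: R_th = R1‖R2 = (340 × 150)/490.0 = 104 kΩ.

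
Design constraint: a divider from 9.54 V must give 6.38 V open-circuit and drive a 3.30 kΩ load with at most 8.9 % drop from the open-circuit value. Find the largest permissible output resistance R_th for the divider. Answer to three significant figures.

R_th ≤ 322 Ω

Loading drop = R_th/(R_th + R_L) ≤ 0.0890, so R_th ≤ R_L · ε/(1−ε) = 3.30 kΩ × 0.0890/0.9110 = 322 Ω.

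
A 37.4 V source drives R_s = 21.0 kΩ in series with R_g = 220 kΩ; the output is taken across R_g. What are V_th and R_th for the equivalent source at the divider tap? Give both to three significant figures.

V_th = 34.1 V, R_th = 19.2 kΩ

V_th is the open-circuit tap voltage: 37.4 × 220/(21.0 + 220) = 34.1 V.
With the supply zeroed, R_s and R_g appear in parallel from the tap: R_th = R_s‖R_g = (21.0 × 220)/241.0 = 19.2 kΩ.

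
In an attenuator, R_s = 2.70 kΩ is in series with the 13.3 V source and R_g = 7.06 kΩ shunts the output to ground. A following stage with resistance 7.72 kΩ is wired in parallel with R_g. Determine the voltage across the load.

The load sits in parallel with R_g: R_g‖R_L = (7.06 × 7.72) / (7.06 + 7.72) = 3.688 kΩ.
V_out = 13.3 × 3.688 / (2.70 + 3.688) = 13.3 × 3.688/6.388 = 7.68 V.
(Unloaded it would have been 9.62 V.)

V_out ≈ 7.68 V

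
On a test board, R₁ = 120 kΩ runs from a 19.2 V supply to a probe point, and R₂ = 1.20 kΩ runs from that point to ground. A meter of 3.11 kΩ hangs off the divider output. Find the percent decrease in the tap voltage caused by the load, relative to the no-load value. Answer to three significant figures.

27.6 %

Unloaded V = 19.2 × 1.20/121.2 = 0.1901 V.
Loaded: R₂‖R_L = 0.8659 kΩ, giving V = 19.2 × 0.8659/120.9 = 0.1376 V.
Drop = (0.1901 − 0.1376) / 0.1901 = 27.6 %.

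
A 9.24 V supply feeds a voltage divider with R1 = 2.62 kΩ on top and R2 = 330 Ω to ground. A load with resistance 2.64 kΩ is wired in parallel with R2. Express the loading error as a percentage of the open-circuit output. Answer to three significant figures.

9.99 %

Unloaded V = 9.24 × 330/2950 = 1.0336 V.
Loaded: R2‖R_L = 293.3 Ω, giving V = 9.24 × 293.3/2913 = 0.93034 V.
Drop = (1.0336 − 0.93034) / 1.0336 = 9.99 %.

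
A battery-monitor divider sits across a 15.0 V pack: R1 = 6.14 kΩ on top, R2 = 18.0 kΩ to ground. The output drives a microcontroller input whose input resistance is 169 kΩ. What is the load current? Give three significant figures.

R2‖R_L = 16.27 kΩ; V_out = 15.0 × 16.27/22.41 = 10.89 V.
I_L = V_out / R_L = 10.89 / 169 kΩ = 0.0644 mA.

I_L ≈ 0.0644 mA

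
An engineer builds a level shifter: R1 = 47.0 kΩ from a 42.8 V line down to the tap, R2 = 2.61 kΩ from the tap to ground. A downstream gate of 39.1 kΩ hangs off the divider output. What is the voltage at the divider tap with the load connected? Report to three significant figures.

The load sits in parallel with R2: R2‖R_L = (2.61 × 39.1) / (2.61 + 39.1) = 2.447 kΩ.
V_out = 42.8 × 2.447 / (47.0 + 2.447) = 42.8 × 2.447/49.45 = 2.12 V.
(Unloaded it would have been 2.25 V.)

V_out ≈ 2.12 V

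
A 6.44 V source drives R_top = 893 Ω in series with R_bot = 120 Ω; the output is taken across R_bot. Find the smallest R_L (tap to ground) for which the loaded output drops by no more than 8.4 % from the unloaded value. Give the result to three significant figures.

Output resistance R_th = R_top‖R_bot = (893 × 120)/1013 = 105.8 Ω.
The fractional drop is R_th/(R_th + R_L); requiring this ≤ 0.0840 gives R_L ≥ R_th(1/0.0840 − 1) = 105.8 × 10.90 = 1.15 kΩ.

R_L(min) ≈ 1.15 kΩ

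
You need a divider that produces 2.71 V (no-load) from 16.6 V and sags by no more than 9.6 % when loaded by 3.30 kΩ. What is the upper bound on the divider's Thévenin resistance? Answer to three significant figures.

Loading drop = R_th/(R_th + R_L) ≤ 0.0960, so R_th ≤ R_L · ε/(1−ε) = 3.30 kΩ × 0.0960/0.9040 = 350 Ω.

R_th ≤ 350 Ω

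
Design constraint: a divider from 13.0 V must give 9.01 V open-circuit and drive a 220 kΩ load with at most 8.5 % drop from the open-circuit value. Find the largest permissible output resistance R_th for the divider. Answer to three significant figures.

R_th ≤ 20.4 kΩ

Loading drop = R_th/(R_th + R_L) ≤ 0.0850, so R_th ≤ R_L · ε/(1−ε) = 220 kΩ × 0.0850/0.9150 = 20.4 kΩ.
(Any R1, R2 with R2/(R1+R2) = 0.693 and R1‖R2 ≤ 20.4 kΩ will meet the spec.)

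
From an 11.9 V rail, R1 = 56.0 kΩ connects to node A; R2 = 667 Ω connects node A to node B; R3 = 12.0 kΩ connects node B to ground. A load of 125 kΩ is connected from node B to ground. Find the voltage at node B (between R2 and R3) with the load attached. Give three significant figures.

V ≈ 1.93 V

At node B, R3 is in parallel with the load: R3‖R_L = 10950 Ω.
Below node A the resistance is R2 + (R3‖R_L) = 11620 Ω, so V_A = 11.9 × 11620/67620 = 2.044 V.
Then V_B = V_A × (R3‖R_L)/(R2 + R3‖R_L) = 2.044 × 10950/11620 = 1.93 V.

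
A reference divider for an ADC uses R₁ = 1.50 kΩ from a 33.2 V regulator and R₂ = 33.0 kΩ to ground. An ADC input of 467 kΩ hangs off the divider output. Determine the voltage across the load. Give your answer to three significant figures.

The load sits in parallel with R₂: R₂‖R_L = (33.0 × 467) / (33.0 + 467) = 30.82 kΩ.
V_out = 33.2 × 30.82 / (1.50 + 30.82) = 33.2 × 30.82/32.32 = 31.7 V.

V_out ≈ 31.7 V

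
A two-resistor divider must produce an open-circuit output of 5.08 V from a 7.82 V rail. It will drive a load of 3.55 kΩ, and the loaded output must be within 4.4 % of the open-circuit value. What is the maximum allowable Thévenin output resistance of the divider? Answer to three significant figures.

Loading drop = R_th/(R_th + R_L) ≤ 0.0440, so R_th ≤ R_L · ε/(1−ε) = 3.55 kΩ × 0.0440/0.9560 = 163 Ω.

R_th ≤ 163 Ω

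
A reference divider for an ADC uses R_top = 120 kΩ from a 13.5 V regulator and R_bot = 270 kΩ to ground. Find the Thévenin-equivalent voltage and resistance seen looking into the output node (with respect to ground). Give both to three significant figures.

V_th is the open-circuit tap voltage: 13.5 × 270/(120 + 270) = 9.35 V.
With the supply zeroed, R_top and R_bot appear in parallel from the tap: R_th = R_top‖R_bot = (120 × 270)/390.0 = 83.1 kΩ.

V_th = 9.35 V, R_th = 83.1 kΩ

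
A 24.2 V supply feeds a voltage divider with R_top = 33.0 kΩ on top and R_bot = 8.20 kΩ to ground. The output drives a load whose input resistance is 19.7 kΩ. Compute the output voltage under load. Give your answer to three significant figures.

V_out ≈ 3.61 V

The load sits in parallel with R_bot: R_bot‖R_L = (8.20 × 19.7) / (8.20 + 19.7) = 5.790 kΩ.
V_out = 24.2 × 5.790 / (33.0 + 5.790) = 24.2 × 5.790/38.79 = 3.61 V.
(Unloaded it would have been 4.82 V.)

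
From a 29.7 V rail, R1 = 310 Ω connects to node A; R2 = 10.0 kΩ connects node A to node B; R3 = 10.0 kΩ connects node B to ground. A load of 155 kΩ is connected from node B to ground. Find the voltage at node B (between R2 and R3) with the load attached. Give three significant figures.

At node B, R3 is in parallel with the load: R3‖R_L = 9394 Ω.
Below node A the resistance is R2 + (R3‖R_L) = 19390 Ω, so V_A = 29.7 × 19390/19700 = 29.23 V.
Then V_B = V_A × (R3‖R_L)/(R2 + R3‖R_L) = 29.23 × 9394/19390 = 14.2 V.

V ≈ 14.2 V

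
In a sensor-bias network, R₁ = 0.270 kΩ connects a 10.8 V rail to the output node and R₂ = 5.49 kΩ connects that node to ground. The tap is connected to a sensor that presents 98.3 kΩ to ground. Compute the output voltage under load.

The load sits in parallel with R₂: R₂‖R_L = (5490 × 98300) / (5490 + 98300) = 5200 Ω.
V_out = 10.8 × 5200 / (270 + 5200) = 10.8 × 5200/5470 = 10.3 V.

V_out ≈ 10.3 V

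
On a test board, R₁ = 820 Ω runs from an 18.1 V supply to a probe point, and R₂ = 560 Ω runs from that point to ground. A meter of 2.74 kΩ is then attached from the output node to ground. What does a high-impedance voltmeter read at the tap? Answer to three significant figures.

V_out ≈ 6.55 V

The load sits in parallel with R₂: R₂‖R_L = (560 × 2740) / (560 + 2740) = 465.0 Ω.
V_out = 18.1 × 465.0 / (820 + 465.0) = 18.1 × 465.0/1285 = 6.55 V.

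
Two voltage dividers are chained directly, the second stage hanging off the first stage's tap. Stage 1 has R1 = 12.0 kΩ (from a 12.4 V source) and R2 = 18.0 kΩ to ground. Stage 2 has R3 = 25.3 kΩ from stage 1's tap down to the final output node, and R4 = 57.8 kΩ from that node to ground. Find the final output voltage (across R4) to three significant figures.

Stage 2 presents R3+R4 = 83.10 kΩ as a load on stage 1's tap.
Stage 1's lower leg becomes R2‖(R3+R4) = 14.80 kΩ, so V_mid = 12.4 × 14.80/26.80 = 6.847 V.
Stage 2 is itself unloaded: V_out = V_mid × R4/(R3+R4) = 6.847 × 57.8/83.10 = 4.76 V.

V_out ≈ 4.76 V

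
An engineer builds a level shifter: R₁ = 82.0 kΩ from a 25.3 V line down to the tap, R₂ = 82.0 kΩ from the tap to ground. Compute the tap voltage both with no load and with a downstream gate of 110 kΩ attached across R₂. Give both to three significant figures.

Unloaded: 12.7 V; loaded: 9.22 V

Open-circuit: V = 25.3 × 82.0/(82.0 + 82.0) = 12.7 V.
With the load, R₂ becomes R₂‖R_L = 46.98 kΩ, so V = 25.3 × 46.98/129.0 = 9.22 V.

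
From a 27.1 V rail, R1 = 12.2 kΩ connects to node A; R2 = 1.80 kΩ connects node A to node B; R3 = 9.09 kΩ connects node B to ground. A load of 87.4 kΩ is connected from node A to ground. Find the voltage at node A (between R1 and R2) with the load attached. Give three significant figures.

V ≈ 12.0 V

Below node A the series string R2+R3 = 10.89 kΩ sits in parallel with the 87.4 kΩ load: 9.683 kΩ.
V_A = 27.1 × 9.683/(12.2 + 9.683) = 12.0 V.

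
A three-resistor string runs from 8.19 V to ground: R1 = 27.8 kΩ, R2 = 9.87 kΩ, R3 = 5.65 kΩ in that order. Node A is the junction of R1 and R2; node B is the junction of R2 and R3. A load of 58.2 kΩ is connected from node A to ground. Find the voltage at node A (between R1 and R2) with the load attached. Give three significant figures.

Below node A the series string R2+R3 = 15.52 kΩ sits in parallel with the 58.2 kΩ load: 12.25 kΩ.
V_A = 8.19 × 12.25/(27.8 + 12.25) = 2.51 V.

V ≈ 2.51 V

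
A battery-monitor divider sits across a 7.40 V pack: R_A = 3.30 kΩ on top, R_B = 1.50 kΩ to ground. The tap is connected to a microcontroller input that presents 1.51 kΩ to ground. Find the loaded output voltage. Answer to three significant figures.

The load sits in parallel with R_B: R_B‖R_L = (1.50 × 1.51) / (1.50 + 1.51) = 0.7525 kΩ.
V_out = 7.40 × 0.7525 / (3.30 + 0.7525) = 7.40 × 0.7525/4.052 = 1.37 V.

V_out ≈ 1.37 V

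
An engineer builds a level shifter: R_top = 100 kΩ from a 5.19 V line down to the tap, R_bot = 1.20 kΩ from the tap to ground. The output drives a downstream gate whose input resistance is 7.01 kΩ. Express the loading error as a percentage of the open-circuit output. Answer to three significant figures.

14.5 %

Unloaded V = 5.19 × 1.20/101.2 = 0.061542 V.
Loaded: R_bot‖R_L = 1.025 kΩ, giving V = 5.19 × 1.025/101.0 = 0.052638 V.
Drop = (0.061542 − 0.052638) / 0.061542 = 14.5 %.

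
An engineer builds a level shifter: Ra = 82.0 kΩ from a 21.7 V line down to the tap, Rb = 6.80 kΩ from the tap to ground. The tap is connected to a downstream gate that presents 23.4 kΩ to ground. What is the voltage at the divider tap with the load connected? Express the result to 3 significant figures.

The load sits in parallel with Rb: Rb‖R_L = (6.80 × 23.4) / (6.80 + 23.4) = 5.269 kΩ.
V_out = 21.7 × 5.269 / (82.0 + 5.269) = 21.7 × 5.269/87.27 = 1.31 V.

V_out ≈ 1.31 V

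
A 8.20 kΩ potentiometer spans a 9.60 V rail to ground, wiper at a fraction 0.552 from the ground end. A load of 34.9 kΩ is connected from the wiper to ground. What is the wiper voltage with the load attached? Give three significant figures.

V ≈ 5.01 V

The wiper splits the pot into (1−α)R = 3.674 kΩ above and αR = 4.526 kΩ below.
Lower section ‖ load = 4.007 kΩ.
V_wiper = 9.60 × 4.007/(3.674 + 4.007) = 5.01 V.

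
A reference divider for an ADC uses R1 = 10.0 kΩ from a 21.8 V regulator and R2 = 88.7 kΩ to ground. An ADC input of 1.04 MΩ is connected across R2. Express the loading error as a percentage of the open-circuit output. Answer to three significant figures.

0.857 %

The divider's output (Thévenin) resistance is R1‖R2 = 8.987 kΩ.
Fractional drop under load = R_th/(R_th + R_L) = 8.987 / (8.987 + 1040) = 0.008567.
So the output falls by 0.857 %.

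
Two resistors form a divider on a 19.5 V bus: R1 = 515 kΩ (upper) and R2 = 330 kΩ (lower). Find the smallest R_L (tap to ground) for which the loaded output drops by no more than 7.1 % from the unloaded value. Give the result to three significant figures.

R_L(min) ≈ 2.63 MΩ

Output resistance R_th = R1‖R2 = (515 × 330)/845.0 = 201.1 kΩ.
The fractional drop is R_th/(R_th + R_L); requiring this ≤ 0.0710 gives R_L ≥ R_th(1/0.0710 − 1) = 201.1 × 13.08 = 2.63 MΩ.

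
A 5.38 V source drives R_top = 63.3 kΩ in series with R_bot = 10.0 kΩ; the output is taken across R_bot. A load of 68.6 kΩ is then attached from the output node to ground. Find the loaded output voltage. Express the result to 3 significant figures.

The load sits in parallel with R_bot: R_bot‖R_L = (10.0 × 68.6) / (10.0 + 68.6) = 8.728 kΩ.
V_out = 5.38 × 8.728 / (63.3 + 8.728) = 5.38 × 8.728/72.03 = 0.652 V.
(Unloaded it would have been 0.734 V.)

V_out ≈ 0.652 V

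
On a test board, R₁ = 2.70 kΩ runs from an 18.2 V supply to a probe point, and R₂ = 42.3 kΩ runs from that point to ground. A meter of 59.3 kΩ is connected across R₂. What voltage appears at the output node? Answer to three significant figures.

V_out ≈ 16.4 V

The load sits in parallel with R₂: R₂‖R_L = (42.3 × 59.3) / (42.3 + 59.3) = 24.69 kΩ.
V_out = 18.2 × 24.69 / (2.70 + 24.69) = 18.2 × 24.69/27.39 = 16.4 V.
(Unloaded it would have been 17.1 V.)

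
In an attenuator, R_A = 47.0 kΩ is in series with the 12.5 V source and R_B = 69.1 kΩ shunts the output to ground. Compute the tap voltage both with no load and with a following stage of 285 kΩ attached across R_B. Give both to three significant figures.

Unloaded: 7.44 V; loaded: 6.77 V

Open-circuit: V = 12.5 × 69.1/(47.0 + 69.1) = 7.44 V.
With the load, R_B becomes R_B‖R_L = 55.62 kΩ, so V = 12.5 × 55.62/102.6 = 6.77 V.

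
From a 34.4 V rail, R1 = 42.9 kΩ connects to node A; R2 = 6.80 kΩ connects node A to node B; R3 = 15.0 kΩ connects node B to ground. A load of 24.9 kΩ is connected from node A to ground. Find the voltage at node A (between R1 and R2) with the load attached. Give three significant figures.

Below node A the series string R2+R3 = 21.80 kΩ sits in parallel with the 24.9 kΩ load: 11.62 kΩ.
V_A = 34.4 × 11.62/(42.9 + 11.62) = 7.33 V.

V ≈ 7.33 V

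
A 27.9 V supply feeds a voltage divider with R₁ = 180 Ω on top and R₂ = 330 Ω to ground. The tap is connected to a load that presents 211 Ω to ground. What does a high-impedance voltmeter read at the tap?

The load sits in parallel with R₂: R₂‖R_L = (330 × 211) / (330 + 211) = 128.7 Ω.
V_out = 27.9 × 128.7 / (180 + 128.7) = 27.9 × 128.7/308.7 = 11.6 V.
(Unloaded it would have been 18.1 V.)

V_out ≈ 11.6 V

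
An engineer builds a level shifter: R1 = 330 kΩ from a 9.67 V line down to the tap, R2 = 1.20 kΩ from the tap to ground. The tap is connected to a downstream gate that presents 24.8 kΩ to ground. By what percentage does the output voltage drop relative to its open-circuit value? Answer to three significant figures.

4.60 %

The divider's output (Thévenin) resistance is R1‖R2 = 1.196 kΩ.
Fractional drop under load = R_th/(R_th + R_L) = 1.196 / (1.196 + 24.8) = 0.04599.
So the output falls by 4.60 %.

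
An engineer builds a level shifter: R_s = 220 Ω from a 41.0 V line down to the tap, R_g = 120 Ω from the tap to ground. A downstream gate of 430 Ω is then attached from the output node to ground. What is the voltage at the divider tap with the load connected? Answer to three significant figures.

V_out ≈ 12.3 V

The load sits in parallel with R_g: R_g‖R_L = (120 × 430) / (120 + 430) = 93.82 Ω.
V_out = 41.0 × 93.82 / (220 + 93.82) = 41.0 × 93.82/313.8 = 12.3 V.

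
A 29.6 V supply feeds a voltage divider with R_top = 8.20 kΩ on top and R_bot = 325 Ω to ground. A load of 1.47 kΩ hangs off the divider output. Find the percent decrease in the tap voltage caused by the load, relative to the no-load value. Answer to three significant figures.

17.5 %

Unloaded V = 29.6 × 325/8525 = 1.128 V.
Loaded: R_bot‖R_L = 266.2 Ω, giving V = 29.6 × 266.2/8466 = 0.9306 V.
Drop = (1.128 − 0.9306) / 1.128 = 17.5 %.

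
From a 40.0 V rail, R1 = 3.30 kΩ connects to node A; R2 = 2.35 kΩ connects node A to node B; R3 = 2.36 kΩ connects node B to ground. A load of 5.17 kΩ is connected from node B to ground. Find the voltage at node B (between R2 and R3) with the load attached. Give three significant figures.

At node B, R3 is in parallel with the load: R3‖R_L = 1.620 kΩ.
Below node A the resistance is R2 + (R3‖R_L) = 3.970 kΩ, so V_A = 40.0 × 3.970/7.270 = 21.84 V.
Then V_B = V_A × (R3‖R_L)/(R2 + R3‖R_L) = 21.84 × 1.620/3.970 = 8.91 V.

V ≈ 8.91 V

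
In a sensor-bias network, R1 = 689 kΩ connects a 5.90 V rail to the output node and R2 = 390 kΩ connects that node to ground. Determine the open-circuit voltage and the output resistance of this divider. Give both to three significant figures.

V_th is the open-circuit tap voltage: 5.90 × 390/(689 + 390) = 2.13 V.
With the supply zeroed, R1 and R2 appear in parallel from the tap: R_th = R1‖R2 = (689 × 390)/1079 = 249 kΩ.

V_th = 2.13 V, R_th = 249 kΩ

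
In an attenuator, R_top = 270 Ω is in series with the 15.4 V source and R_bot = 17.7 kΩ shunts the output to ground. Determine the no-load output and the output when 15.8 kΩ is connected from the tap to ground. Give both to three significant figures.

Open-circuit: V = 15.4 × 17700/(270 + 17700) = 15.2 V.
With the load, R_bot becomes R_bot‖R_L = 8348 Ω, so V = 15.4 × 8348/8618 = 14.9 V.

Unloaded: 15.2 V; loaded: 14.9 V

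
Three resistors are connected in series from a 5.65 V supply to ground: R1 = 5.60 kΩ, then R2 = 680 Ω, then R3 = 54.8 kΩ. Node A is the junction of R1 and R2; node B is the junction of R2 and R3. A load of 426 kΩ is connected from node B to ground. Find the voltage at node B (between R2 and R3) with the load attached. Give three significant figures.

At node B, R3 is in parallel with the load: R3‖R_L = 48550 Ω.
Below node A the resistance is R2 + (R3‖R_L) = 49230 Ω, so V_A = 5.65 × 49230/54830 = 5.073 V.
Then V_B = V_A × (R3‖R_L)/(R2 + R3‖R_L) = 5.073 × 48550/49230 = 5.00 V.

V ≈ 5.00 V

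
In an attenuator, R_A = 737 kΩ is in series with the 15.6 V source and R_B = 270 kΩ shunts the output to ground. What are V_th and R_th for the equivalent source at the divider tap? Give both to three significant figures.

V_th is the open-circuit tap voltage: 15.6 × 270/(737 + 270) = 4.18 V.
With the supply zeroed, R_A and R_B appear in parallel from the tap: R_th = R_A‖R_B = (737 × 270)/1007 = 198 kΩ.

V_th = 4.18 V, R_th = 198 kΩ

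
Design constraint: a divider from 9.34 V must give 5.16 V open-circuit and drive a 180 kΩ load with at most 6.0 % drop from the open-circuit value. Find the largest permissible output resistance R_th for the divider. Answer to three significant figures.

Loading drop = R_th/(R_th + R_L) ≤ 0.0600, so R_th ≤ R_L · ε/(1−ε) = 180 kΩ × 0.0600/0.9400 = 11.5 kΩ.

R_th ≤ 11.5 kΩ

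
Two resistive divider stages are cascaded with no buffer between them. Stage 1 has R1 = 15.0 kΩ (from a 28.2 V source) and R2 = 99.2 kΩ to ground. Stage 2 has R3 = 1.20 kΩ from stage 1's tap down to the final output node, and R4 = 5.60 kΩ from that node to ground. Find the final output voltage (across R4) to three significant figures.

Stage 2 presents R3+R4 = 6.800 kΩ as a load on stage 1's tap.
Stage 1's lower leg becomes R2‖(R3+R4) = 6.364 kΩ, so V_mid = 28.2 × 6.364/21.36 = 8.400 V.
Stage 2 is itself unloaded: V_out = V_mid × R4/(R3+R4) = 8.400 × 5.60/6.800 = 6.92 V.

V_out ≈ 6.92 V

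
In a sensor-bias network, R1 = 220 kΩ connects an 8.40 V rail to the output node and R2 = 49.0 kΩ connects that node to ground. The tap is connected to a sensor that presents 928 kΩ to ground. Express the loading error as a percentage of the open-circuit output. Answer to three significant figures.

The divider's output (Thévenin) resistance is R1‖R2 = 40.07 kΩ.
Fractional drop under load = R_th/(R_th + R_L) = 40.07 / (40.07 + 928) = 0.04140.
So the output falls by 4.14 %.

4.14 %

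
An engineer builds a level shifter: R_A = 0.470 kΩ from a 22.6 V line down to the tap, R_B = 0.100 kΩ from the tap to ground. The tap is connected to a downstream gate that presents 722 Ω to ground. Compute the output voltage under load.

The load sits in parallel with R_B: R_B‖R_L = (100 × 722) / (100 + 722) = 87.83 Ω.
V_out = 22.6 × 87.83 / (470 + 87.83) = 22.6 × 87.83/557.8 = 3.56 V.

V_out ≈ 3.56 V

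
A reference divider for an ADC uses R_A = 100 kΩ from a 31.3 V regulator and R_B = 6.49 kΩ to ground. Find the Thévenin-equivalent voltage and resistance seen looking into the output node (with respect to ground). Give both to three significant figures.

V_th is the open-circuit tap voltage: 31.3 × 6.49/(100 + 6.49) = 1.91 V.
With the supply zeroed, R_A and R_B appear in parallel from the tap: R_th = R_A‖R_B = (100 × 6.49)/106.5 = 6.09 kΩ.

V_th = 1.91 V, R_th = 6.09 kΩ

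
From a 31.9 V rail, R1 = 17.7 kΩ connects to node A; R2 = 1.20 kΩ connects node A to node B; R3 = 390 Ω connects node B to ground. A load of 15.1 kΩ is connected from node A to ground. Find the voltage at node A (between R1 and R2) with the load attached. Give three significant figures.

V ≈ 2.40 V

Below node A the series string R2+R3 = 1590 Ω sits in parallel with the 15100 Ω load: 1439 Ω.
V_A = 31.9 × 1439/(17700 + 1439) = 2.40 V.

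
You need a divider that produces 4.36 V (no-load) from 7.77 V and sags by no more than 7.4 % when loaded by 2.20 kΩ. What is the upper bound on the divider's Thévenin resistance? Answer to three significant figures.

R_th ≤ 176 Ω

Loading drop = R_th/(R_th + R_L) ≤ 0.0740, so R_th ≤ R_L · ε/(1−ε) = 2.20 kΩ × 0.0740/0.9260 = 176 Ω.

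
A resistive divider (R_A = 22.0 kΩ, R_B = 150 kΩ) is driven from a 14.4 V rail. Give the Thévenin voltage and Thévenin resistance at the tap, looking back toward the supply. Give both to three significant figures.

V_th is the open-circuit tap voltage: 14.4 × 150/(22.0 + 150) = 12.6 V.
With the supply zeroed, R_A and R_B appear in parallel from the tap: R_th = R_A‖R_B = (22.0 × 150)/172.0 = 19.2 kΩ.

V_th = 12.6 V, R_th = 19.2 kΩ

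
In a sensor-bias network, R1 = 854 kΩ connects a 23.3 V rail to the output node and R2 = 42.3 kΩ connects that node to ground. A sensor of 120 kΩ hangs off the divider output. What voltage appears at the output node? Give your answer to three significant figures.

The load sits in parallel with R2: R2‖R_L = (42.3 × 120) / (42.3 + 120) = 31.28 kΩ.
V_out = 23.3 × 31.28 / (854 + 31.28) = 23.3 × 31.28/885.3 = 0.823 V.

V_out ≈ 0.823 V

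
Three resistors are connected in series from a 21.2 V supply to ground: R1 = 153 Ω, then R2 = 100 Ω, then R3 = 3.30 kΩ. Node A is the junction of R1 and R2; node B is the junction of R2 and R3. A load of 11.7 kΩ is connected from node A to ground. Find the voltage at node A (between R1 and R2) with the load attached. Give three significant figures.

Below node A the series string R2+R3 = 3400 Ω sits in parallel with the 11700 Ω load: 2634 Ω.
V_A = 21.2 × 2634/(153 + 2634) = 20.0 V.

V ≈ 20.0 V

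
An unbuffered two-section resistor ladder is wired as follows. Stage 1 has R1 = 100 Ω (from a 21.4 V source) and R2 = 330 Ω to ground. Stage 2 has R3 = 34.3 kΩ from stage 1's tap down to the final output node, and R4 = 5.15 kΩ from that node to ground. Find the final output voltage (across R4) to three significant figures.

Stage 2 presents R3+R4 = 39450 Ω as a load on stage 1's tap.
Stage 1's lower leg becomes R2‖(R3+R4) = 327.3 Ω, so V_mid = 21.4 × 327.3/427.3 = 16.39 V.
Stage 2 is itself unloaded: V_out = V_mid × R4/(R3+R4) = 16.39 × 5150/39450 = 2.14 V.

V_out ≈ 2.14 V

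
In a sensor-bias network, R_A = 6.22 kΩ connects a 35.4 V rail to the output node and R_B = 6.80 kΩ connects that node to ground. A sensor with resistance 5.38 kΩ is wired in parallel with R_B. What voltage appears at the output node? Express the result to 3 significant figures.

The load sits in parallel with R_B: R_B‖R_L = (6.80 × 5.38) / (6.80 + 5.38) = 3.004 kΩ.
V_out = 35.4 × 3.004 / (6.22 + 3.004) = 35.4 × 3.004/9.224 = 11.5 V.
(Unloaded it would have been 18.5 V.)

V_out ≈ 11.5 V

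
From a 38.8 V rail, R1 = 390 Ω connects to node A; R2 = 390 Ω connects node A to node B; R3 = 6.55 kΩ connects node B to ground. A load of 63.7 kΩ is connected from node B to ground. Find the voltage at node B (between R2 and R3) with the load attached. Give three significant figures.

At node B, R3 is in parallel with the load: R3‖R_L = 5939 Ω.
Below node A the resistance is R2 + (R3‖R_L) = 6329 Ω, so V_A = 38.8 × 6329/6719 = 36.55 V.
Then V_B = V_A × (R3‖R_L)/(R2 + R3‖R_L) = 36.55 × 5939/6329 = 34.3 V.

V ≈ 34.3 V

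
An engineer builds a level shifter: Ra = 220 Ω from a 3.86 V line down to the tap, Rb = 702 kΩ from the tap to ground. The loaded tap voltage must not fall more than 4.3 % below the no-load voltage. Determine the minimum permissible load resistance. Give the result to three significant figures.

Output resistance R_th = Ra‖Rb = (220 × 702000)/702200 = 219.9 Ω.
The fractional drop is R_th/(R_th + R_L); requiring this ≤ 0.0430 gives R_L ≥ R_th(1/0.0430 − 1) = 219.9 × 22.26 = 4.89 kΩ.

R_L(min) ≈ 4.89 kΩ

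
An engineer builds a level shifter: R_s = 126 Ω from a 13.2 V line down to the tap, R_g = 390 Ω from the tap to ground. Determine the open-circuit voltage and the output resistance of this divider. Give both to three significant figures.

V_th = 9.98 V, R_th = 95.2 Ω

V_th is the open-circuit tap voltage: 13.2 × 390/(126 + 390) = 9.98 V.
With the supply zeroed, R_s and R_g appear in parallel from the tap: R_th = R_s‖R_g = (126 × 390)/516.0 = 95.2 Ω.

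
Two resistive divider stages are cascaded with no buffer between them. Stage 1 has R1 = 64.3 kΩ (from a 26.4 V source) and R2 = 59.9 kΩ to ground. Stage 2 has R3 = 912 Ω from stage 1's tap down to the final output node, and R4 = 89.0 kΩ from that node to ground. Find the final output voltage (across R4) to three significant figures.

Stage 2 presents R3+R4 = 89910 Ω as a load on stage 1's tap.
Stage 1's lower leg becomes R2‖(R3+R4) = 35950 Ω, so V_mid = 26.4 × 35950/100200 = 9.467 V.
Stage 2 is itself unloaded: V_out = V_mid × R4/(R3+R4) = 9.467 × 89000/89910 = 9.37 V.

V_out ≈ 9.37 V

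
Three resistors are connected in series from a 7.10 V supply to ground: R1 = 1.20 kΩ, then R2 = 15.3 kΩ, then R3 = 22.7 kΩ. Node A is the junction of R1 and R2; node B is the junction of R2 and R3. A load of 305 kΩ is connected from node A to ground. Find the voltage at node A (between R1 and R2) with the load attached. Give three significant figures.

V ≈ 6.86 V

Below node A the series string R2+R3 = 38.00 kΩ sits in parallel with the 305 kΩ load: 33.79 kΩ.
V_A = 7.10 × 33.79/(1.20 + 33.79) = 6.86 V.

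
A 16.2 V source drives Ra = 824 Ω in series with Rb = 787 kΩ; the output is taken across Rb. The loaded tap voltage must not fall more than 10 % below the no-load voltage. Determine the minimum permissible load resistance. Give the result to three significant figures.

R_L(min) ≈ 7.41 kΩ

Output resistance R_th = Ra‖Rb = (824 × 787000)/787800 = 823.1 Ω.
The fractional drop is R_th/(R_th + R_L); requiring this ≤ 0.100 gives R_L ≥ R_th(1/0.100 − 1) = 823.1 × 9.000 = 7.41 kΩ.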